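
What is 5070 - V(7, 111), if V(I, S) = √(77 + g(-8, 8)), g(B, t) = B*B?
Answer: 5070 - √141 ≈ 5058.1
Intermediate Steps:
g(B, t) = B²
V(I, S) = √141 (V(I, S) = √(77 + (-8)²) = √(77 + 64) = √141)
5070 - V(7, 111) = 5070 - √141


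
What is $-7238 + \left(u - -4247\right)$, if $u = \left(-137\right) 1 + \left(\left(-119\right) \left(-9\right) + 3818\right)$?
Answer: $1761$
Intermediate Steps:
$u = 4752$ ($u = -137 + \left(1071 + 3818\right) = -137 + 4889 = 4752$)
$-7238 + \left(u - -4247\right) = -7238 + \left(4752 - -4247\right) = -7238 + \left(4752 + 4247\right) = -7238 + 8999 = 1761$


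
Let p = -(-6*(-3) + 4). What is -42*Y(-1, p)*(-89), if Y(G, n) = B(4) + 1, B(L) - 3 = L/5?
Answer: 89712/5 ≈ 17942.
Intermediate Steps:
B(L) = 3 + L/5
p = -22 (p = -(-3*(-6) + 4) = -(18 + 4) = -1*22 = -22)
Y(G, n) = 24/5 (Y(G, n) = (3 + (⅕)*4) + 1 = (3 + ⅘) + 1 = 19/5 + 1 = 24/5)
-42*Y(-1, p)*(-89) = -42*24/5*(-89) = -1008/5*(-89) = 89712/5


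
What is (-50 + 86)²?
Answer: 1296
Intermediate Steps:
(-50 + 86)² = 36² = 1296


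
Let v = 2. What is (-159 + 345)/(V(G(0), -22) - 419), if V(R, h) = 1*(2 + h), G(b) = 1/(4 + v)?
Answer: -186/439 ≈ -0.42369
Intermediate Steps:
G(b) = 1/6 (G(b) = 1/(4 + 2) = 1/6)
V(R, h) = 2 + h
(-159 + 345)/(V(G(0), -22) - 419) = (-159 + 345)/((2 - 22) - 419) = 186/(-20 - 419) = 186/(-439) = 186*(-1/439) = -186/439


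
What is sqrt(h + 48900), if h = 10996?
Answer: 2*sqrt(14974) ≈ 244.74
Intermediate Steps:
sqrt(h + 48900) = sqrt(10996 + 48900) = sqrt(59896) = 2*sqrt(14974)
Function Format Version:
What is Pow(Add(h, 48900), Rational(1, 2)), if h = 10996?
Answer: Mul(2, Pow(14974, Rational(1, 2))) ≈ 244.74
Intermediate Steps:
Pow(Add(h, 48900), Rational(1, 2)) = Pow(Add(10996, 48900), Rational(1, 2)) = Pow(59896, Rational(1, 2)) = Mul(2, Pow(14974, Rational(1, 2)))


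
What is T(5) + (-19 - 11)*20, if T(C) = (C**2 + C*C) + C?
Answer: -545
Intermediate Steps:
T(C) = C + 2*C**2 (T(C) = (C**2 + C**2) + C = 2*C**2 + C = C + 2*C**2)
T(5) + (-19 - 11)*20 = 5*(1 + 2*5) + (-19 - 11)*20 = 5*(1 + 10) - 30*20 = 5*11 - 600 = 55 - 600 = -545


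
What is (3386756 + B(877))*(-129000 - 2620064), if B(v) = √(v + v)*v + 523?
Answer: -9311846756856 - 2410929128*√1754 ≈ -9.4128e+12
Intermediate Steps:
B(v) = 523 + √2*v^(3/2) (B(v) = √(2*v)*v + 523 = (√2*√v)*v + 523 = √2*v^(3/2) + 523 = 523 + √2*v^(3/2))
(3386756 + B(877))*(-129000 - 2620064) = (3386756 + (523 + √2*877^(3/2)))*(-129000 - 2620064) = (3386756 + (523 + √2*(877*√877)))*(-2749064) = (3386756 + (523 + 877*√1754))*(-2749064) = (3387279 + 877*√1754)*(-2749064) = -9311846756856 - 2410929128*√1754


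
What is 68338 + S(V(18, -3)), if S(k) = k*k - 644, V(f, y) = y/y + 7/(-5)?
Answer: 1692354/25 ≈ 67694.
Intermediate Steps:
V(f, y) = -2/5 (V(f, y) = 1 + 7*(-1/5) = 1 - 7/5 = -2/5)
S(k) = -644 + k**2 (S(k) = k**2 - 644 = -644 + k**2)
68338 + S(V(18, -3)) = 68338 + (-644 + (-2/5)**2) = 68338 + (-644 + 4/25) = 68338 - 16096/25 = 1692354/25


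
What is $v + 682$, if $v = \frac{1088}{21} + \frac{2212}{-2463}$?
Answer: $\frac{4212042}{5747} \approx 732.91$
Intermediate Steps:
$v = \frac{292588}{5747}$ ($v = 1088 \cdot \frac{1}{21} + 2212 \left(- \frac{1}{2463}\right) = \frac{1088}{21} - \frac{2212}{2463} = \frac{292588}{5747} \approx 50.911$)
$v + 682 = \frac{292588}{5747} + 682 = \frac{4212042}{5747}$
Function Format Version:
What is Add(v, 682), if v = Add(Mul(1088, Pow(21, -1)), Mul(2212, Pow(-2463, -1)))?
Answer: Rational(4212042, 5747) ≈ 732.91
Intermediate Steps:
v = Rational(292588, 5747) (v = Add(Mul(1088, Rational(1, 21)), Mul(2212, Rational(-1, 2463))) = Add(Rational(1088, 21), Rational(-2212, 2463)) = Rational(292588, 5747) ≈ 50.911)
Add(v, 682) = Add(Rational(292588, 5747), 682) = Rational(4212042, 5747)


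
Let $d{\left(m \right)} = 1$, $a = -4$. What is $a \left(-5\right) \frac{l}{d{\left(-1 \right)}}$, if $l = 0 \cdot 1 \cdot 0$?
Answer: $0$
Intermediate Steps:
$l = 0$ ($l = 0 \cdot 0 = 0$)
$a \left(-5\right) \frac{l}{d{\left(-1 \right)}} = \left(-4\right) \left(-5\right) \frac{0}{1} = 20 \cdot 0 \cdot 1 = 20 \cdot 0 = 0$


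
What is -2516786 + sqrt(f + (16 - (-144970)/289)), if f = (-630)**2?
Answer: -2516786 + sqrt(114853694)/17 ≈ -2.5162e+6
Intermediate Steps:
f = 396900
-2516786 + sqrt(f + (16 - (-144970)/289)) = -2516786 + sqrt(396900 + (16 - (-144970)/289)) = -2516786 + sqrt(396900 + (16 - 545*(-266/289))) = -2516786 + sqrt(396900 + (16 + 144970/289)) = -2516786 + sqrt(396900 + 149594/289) = -2516786 + sqrt(114853694/289) = -2516786 + sqrt(114853694)/17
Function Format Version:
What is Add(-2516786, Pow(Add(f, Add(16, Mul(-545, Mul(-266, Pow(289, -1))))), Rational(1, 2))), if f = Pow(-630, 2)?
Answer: Add(-2516786, Mul(Rational(1, 17), Pow(114853694, Rational(1, 2)))) ≈ -2.5162e+6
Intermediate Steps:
f = 396900
Add(-2516786, Pow(Add(f, Add(16, Mul(-545, Mul(-266, Pow(289, -1))))), Rational(1, 2))) = Add(-2516786, Pow(Add(396900, Add(16, Mul(-545, Mul(-266, Pow(289, -1))))), Rational(1, 2))) = Add(-2516786, Pow(Add(396900, Add(16, Mul(-545, Mul(-266, Rational(1, 289))))), Rational(1, 2))) = Add(-2516786, Pow(Add(396900, Add(16, Mul(-545, Rational(-266, 289)))), Rational(1, 2))) = Add(-2516786, Pow(Add(396900, Add(16, Rational(144970, 289))), Rational(1, 2))) = Add(-2516786, Pow(Add(396900, Rational(149594, 289)), Rational(1, 2))) = Add(-2516786, Pow(Rational(114853694, 289), Rational(1, 2))) = Add(-2516786, Mul(Rational(1, 17), Pow(114853694, Rational(1, 2))))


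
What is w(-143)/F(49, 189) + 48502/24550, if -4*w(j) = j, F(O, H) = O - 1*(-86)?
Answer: 2970173/1325700 ≈ 2.2405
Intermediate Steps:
F(O, H) = 86 + O (F(O, H) = O + 86 = 86 + O)
w(j) = -j/4
w(-143)/F(49, 189) + 48502/24550 = (-¼*(-143))/(86 + 49) + 48502/24550 = (143/4)/135 + 48502*(1/24550) = (143/4)*(1/135) + 24251/12275 = 143/540 + 24251/12275 = 2970173/1325700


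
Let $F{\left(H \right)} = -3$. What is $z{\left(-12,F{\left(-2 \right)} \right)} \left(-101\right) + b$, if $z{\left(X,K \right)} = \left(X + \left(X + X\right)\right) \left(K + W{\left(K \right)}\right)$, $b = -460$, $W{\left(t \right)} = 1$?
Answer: $-7732$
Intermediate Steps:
$z{\left(X,K \right)} = 3 X \left(1 + K\right)$ ($z{\left(X,K \right)} = \left(X + \left(X + X\right)\right) \left(K + 1\right) = \left(X + 2 X\right) \left(1 + K\right) = 3 X \left(1 + K\right)$)
$z{\left(-12,F{\left(-2 \right)} \right)} \left(-101\right) + b = 3 \left(-12\right) \left(1 - 3\right) \left(-101\right) - 460 = 3 \left(-12\right) \left(-2\right) \left(-101\right) - 460 = 72 \left(-101\right) - 460 = -7272 - 460 = -7732$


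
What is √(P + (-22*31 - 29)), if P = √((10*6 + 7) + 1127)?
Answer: √(-711 + √1194) ≈ 26.009*I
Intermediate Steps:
P = √1194 (P = √((60 + 7) + 1127) = √(67 + 1127) = √1194 ≈ 34.554)
√(P + (-22*31 - 29)) = √(√1194 + (-22*31 - 29)) = √(√1194 + (-682 - 29)) = √(√1194 - 711) = √(-711 + √1194)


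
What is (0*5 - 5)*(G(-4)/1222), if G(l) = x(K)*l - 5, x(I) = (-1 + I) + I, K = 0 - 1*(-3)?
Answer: 125/1222 ≈ 0.10229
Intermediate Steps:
K = 3 (K = 0 + 3 = 3)
x(I) = -1 + 2*I
G(l) = -5 + 5*l (G(l) = (-1 + 2*3)*l - 5 = (-1 + 6)*l - 5 = 5*l - 5 = -5 + 5*l)
(0*5 - 5)*(G(-4)/1222) = (0*5 - 5)*((-5 + 5*(-4))/1222) = (0 - 5)*((-5 - 20)*(1/1222)) = -(-125)/1222 = -5*(-25/1222) = 125/1222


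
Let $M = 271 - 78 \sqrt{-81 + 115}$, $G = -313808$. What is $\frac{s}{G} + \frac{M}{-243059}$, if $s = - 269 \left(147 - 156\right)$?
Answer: $- \frac{673487807}{76273858672} + \frac{78 \sqrt{34}}{243059} \approx -0.0069587$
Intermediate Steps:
$s = 2421$ ($s = \left(-269\right) \left(-9\right) = 2421$)
$M = 271 - 78 \sqrt{34} \approx -183.81$
$\frac{s}{G} + \frac{M}{-243059} = \frac{2421}{-313808} + \frac{271 - 78 \sqrt{34}}{-243059} = 2421 \left(- \frac{1}{313808}\right) + \left(271 - 78 \sqrt{34}\right) \left(- \frac{1}{243059}\right) = - \frac{2421}{313808} - \left(\frac{271}{243059} - \frac{78 \sqrt{34}}{243059}\right) = - \frac{673487807}{76273858672} + \frac{78 \sqrt{34}}{243059}$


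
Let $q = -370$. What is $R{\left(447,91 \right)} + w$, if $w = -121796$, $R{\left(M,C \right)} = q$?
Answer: $-122166$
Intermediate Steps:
$R{\left(M,C \right)} = -370$
$R{\left(447,91 \right)} + w = -370 - 121796 = -122166$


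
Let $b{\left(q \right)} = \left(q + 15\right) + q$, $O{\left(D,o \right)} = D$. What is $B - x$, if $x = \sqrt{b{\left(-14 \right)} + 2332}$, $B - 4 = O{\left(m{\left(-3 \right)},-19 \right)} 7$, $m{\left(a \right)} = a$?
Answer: $-17 - \sqrt{2319} \approx -65.156$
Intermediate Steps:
$B = -17$ ($B = 4 - 21 = -17$)
$b{\left(q \right)} = 15 + 2 q$ ($b{\left(q \right)} = \left(15 + q\right) + q = 15 + 2 q$)
$x = \sqrt{2319}$ ($x = \sqrt{\left(15 + 2 \left(-14\right)\right) + 2332} = \sqrt{\left(15 - 28\right) + 2332} = \sqrt{-13 + 2332} = \sqrt{2319} \approx 48.156$)
$B - x = -17 - \sqrt{2319}$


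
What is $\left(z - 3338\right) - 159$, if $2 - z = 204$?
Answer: $-3699$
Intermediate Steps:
$z = -202$ ($z = 2 - 204 = -202$)
$\left(z - 3338\right) - 159 = \left(-202 - 3338\right) - 159 = -3540 - 159 = -3699$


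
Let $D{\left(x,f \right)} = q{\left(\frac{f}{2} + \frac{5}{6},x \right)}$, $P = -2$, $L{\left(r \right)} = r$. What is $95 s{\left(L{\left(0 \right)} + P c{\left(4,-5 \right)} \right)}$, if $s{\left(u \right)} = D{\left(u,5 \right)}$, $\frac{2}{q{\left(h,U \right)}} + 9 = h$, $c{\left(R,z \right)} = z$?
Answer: $- \frac{570}{17} \approx -33.529$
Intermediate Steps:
$q{\left(h,U \right)} = \frac{2}{-9 + h}$
$D{\left(x,f \right)} = \frac{2}{- \frac{49}{6} + \frac{f}{2}}$ ($D{\left(x,f \right)} = \frac{2}{-9 + \left(\frac{f}{2} + \frac{5}{6}\right)} = \frac{2}{-9 + \left(\frac{5}{6} + \frac{f}{2}\right)} = \frac{2}{- \frac{49}{6} + \frac{f}{2}}$)
$s{\left(u \right)} = - \frac{6}{17}$ ($s{\left(u \right)} = \frac{12}{-49 + 3 \cdot 5} = \frac{12}{-49 + 15} = \frac{12}{-34} = 12 \left(- \frac{1}{34}\right) = - \frac{6}{17}$)
$95 s{\left(L{\left(0 \right)} + P c{\left(4,-5 \right)} \right)} = 95 \left(- \frac{6}{17}\right) = - \frac{570}{17}$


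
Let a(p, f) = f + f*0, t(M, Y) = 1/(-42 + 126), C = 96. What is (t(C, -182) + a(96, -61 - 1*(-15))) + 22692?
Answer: 1902265/84 ≈ 22646.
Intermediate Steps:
t(M, Y) = 1/84
a(p, f) = f (a(p, f) = f + 0 = f)
(t(C, -182) + a(96, -61 - 1*(-15))) + 22692 = (1/84 + (-61 - 1*(-15))) + 22692 = (1/84 + (-61 + 15)) + 22692 = (1/84 - 46) + 22692 = -3863/84 + 22692 = 1902265/84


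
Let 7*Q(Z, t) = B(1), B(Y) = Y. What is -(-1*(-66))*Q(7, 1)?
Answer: -66/7 ≈ -9.4286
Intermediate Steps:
Q(Z, t) = ⅐ (Q(Z, t) = (⅐)*1 = ⅐)
-(-1*(-66))*Q(7, 1) = -(-1*(-66))/7 = -66/7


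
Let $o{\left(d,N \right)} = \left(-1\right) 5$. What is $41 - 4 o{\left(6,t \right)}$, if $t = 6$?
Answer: $61$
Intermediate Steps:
$o{\left(d,N \right)} = -5$
$41 - 4 o{\left(6,t \right)} = 41 - -20 = 41 + 20 = 61$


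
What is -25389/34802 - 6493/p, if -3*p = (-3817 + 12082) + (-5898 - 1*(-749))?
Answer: 299398017/54221516 ≈ 5.5218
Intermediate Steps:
p = -3116/3 (p = -((-3817 + 12082) + (-5898 - 1*(-749)))/3 = -(8265 + (-5898 + 749))/3 = -(8265 - 5149)/3 = -⅓*3116 = -3116/3 ≈ -1038.7)
-25389/34802 - 6493/p = -25389/34802 - 6493/(-3116/3) = -25389*1/34802 - 6493*(-3/3116) = -25389/34802 + 19479/3116 = 299398017/54221516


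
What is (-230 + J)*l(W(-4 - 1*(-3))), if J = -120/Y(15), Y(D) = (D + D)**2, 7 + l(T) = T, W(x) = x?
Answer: 27616/15 ≈ 1841.1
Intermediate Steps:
l(T) = -7 + T
Y(D) = 4*D**2 (Y(D) = (2*D)**2 = 4*D**2)
J = -2/15 (J = -120/(4*15**2) = -120/(4*225) = -120/900 = -120*1/900 = -2/15 ≈ -0.13333)
(-230 + J)*l(W(-4 - 1*(-3))) = (-230 - 2/15)*(-7 + (-4 - 1*(-3))) = -3452*(-7 + (-4 + 3))/15 = -3452*(-7 - 1)/15 = -3452/15*(-8) = 27616/15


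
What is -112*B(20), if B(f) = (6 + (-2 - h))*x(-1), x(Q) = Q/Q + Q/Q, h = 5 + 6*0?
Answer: 224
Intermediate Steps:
h = 5 (h = 5 + 0 = 5)
x(Q) = 2 (x(Q) = 1 + 1 = 2)
B(f) = -2 (B(f) = (6 + (-2 - 1*5))*2 = (6 + (-2 - 5))*2 = (6 - 7)*2 = -1*2 = -2)
-112*B(20) = -112*(-2) = 224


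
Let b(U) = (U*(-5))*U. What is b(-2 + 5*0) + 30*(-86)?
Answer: -2600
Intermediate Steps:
b(U) = -5*U² (b(U) = (-5*U)*U = -5*U²)
b(-2 + 5*0) + 30*(-86) = -5*(-2 + 5*0)² + 30*(-86) = -5*(-2 + 0)² - 2580 = -5*(-2)² - 2580 = -5*4 - 2580 = -20 - 2580 = -2600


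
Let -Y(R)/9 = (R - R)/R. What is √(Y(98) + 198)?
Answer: 3*√22 ≈ 14.071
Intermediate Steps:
Y(R) = 0 (Y(R) = -9*(R - R)/R = -0/R = -9*0 = 0)
√(Y(98) + 198) = √(0 + 198) = √198 = 3*√22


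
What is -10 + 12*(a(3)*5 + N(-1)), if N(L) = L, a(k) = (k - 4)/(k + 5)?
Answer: -59/2 ≈ -29.500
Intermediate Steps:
a(k) = (-4 + k)/(5 + k)
-10 + 12*(a(3)*5 + N(-1)) = -10 + 12*(((-4 + 3)/(5 + 3))*5 - 1) = -10 + 12*((-1/8)*5 - 1) = -10 + 12*(((⅛)*(-1))*5 - 1) = -10 + 12*(-⅛*5 - 1) = -10 + 12*(-5/8 - 1) = -10 + 12*(-13/8) = -10 - 39/2 = -59/2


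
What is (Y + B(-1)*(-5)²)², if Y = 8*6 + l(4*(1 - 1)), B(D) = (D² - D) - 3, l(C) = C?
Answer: 529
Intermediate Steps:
B(D) = -3 + D² - D
Y = 48 (Y = 8*6 + 4*(1 - 1) = 48 + 4*0 = 48 + 0 = 48)
(Y + B(-1)*(-5)²)² = (48 + (-3 + (-1)² - 1*(-1))*(-5)²)² = (48 + (-3 + 1 + 1)*25)² = (48 - 1*25)² = (48 - 25)² = 23² = 529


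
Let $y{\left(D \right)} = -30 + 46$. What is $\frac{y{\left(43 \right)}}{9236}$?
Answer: $\frac{4}{2309} \approx 0.0017324$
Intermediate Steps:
$y{\left(D \right)} = 16$
$\frac{y{\left(43 \right)}}{9236} = \frac{16}{9236} = 16 \cdot \frac{1}{9236} = \frac{4}{2309}$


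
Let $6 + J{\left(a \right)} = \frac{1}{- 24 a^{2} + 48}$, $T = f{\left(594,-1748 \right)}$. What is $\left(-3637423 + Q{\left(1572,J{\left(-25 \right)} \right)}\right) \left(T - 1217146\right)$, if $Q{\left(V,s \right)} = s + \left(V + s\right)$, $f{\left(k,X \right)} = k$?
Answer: $\frac{8266991460082882}{1869} \approx 4.4232 \cdot 10^{12}$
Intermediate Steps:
$T = 594$
$J{\left(a \right)} = -6 + \frac{1}{48 - 24 a^{2}}$ ($J{\left(a \right)} = -6 + \frac{1}{- 24 a^{2} + 48} = -6 + \frac{1}{48 - 24 a^{2}}$)
$Q{\left(V,s \right)} = V + 2 s$
$\left(-3637423 + Q{\left(1572,J{\left(-25 \right)} \right)}\right) \left(T - 1217146\right) = \left(-3637423 + \left(1572 + 2 \frac{287 - 144 \left(-25\right)^{2}}{24 \left(-2 + \left(-25\right)^{2}\right)}\right)\right) \left(594 - 1217146\right) = \left(-3637423 + \left(1572 + 2 \frac{287 - 90000}{24 \left(-2 + 625\right)}\right)\right) \left(-1216552\right) = \left(-3637423 + \left(1572 + 2 \frac{287 - 90000}{24 \cdot 623}\right)\right) \left(-1216552\right) = \left(-3637423 + \left(1572 + 2 \cdot \frac{1}{24} \cdot \frac{1}{623} \left(-89713\right)\right)\right) \left(-1216552\right) = \left(-3637423 + \left(1572 + 2 \left(- \frac{89713}{14952}\right)\right)\right) \left(-1216552\right) = \left(-3637423 + \left(1572 - \frac{89713}{7476}\right)\right) \left(-1216552\right) = \left(-3637423 + \frac{11662559}{7476}\right) \left(-1216552\right) = \left(- \frac{27181711789}{7476}\right) \left(-1216552\right) = \frac{8266991460082882}{1869}$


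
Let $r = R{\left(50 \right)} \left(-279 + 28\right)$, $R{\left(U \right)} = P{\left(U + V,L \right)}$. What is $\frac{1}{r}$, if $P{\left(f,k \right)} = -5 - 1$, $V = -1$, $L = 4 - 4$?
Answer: $\frac{1}{1506} \approx 0.00066401$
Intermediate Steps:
$L = 0$
$P{\left(f,k \right)} = -6$ ($P{\left(f,k \right)} = -5 - 1 = -6$)
$R{\left(U \right)} = -6$
$r = 1506$ ($r = - 6 \left(-279 + 28\right) = \left(-6\right) \left(-251\right) = 1506$)
$\frac{1}{r} = \frac{1}{1506}$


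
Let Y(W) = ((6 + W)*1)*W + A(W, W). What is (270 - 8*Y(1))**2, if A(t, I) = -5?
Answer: 64516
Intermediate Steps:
Y(W) = -5 + W*(6 + W) (Y(W) = ((6 + W)*1)*W - 5 = (6 + W)*W - 5 = W*(6 + W) - 5 = -5 + W*(6 + W))
(270 - 8*Y(1))**2 = (270 - 8*(-5 + 1**2 + 6*1))**2 = (270 - 8*(-5 + 1 + 6))**2 = (270 - 8*2)**2 = (270 - 16)**2 = 254**2 = 64516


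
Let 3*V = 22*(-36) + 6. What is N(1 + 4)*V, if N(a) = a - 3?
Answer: -524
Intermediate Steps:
N(a) = -3 + a
V = -262 (V = (22*(-36) + 6)/3 = (-792 + 6)/3 = (⅓)*(-786) = -262)
N(1 + 4)*V = (-3 + (1 + 4))*(-262) = (-3 + 5)*(-262) = 2*(-262) = -524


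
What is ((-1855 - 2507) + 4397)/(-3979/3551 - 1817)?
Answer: -124285/6456146 ≈ -0.019251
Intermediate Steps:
((-1855 - 2507) + 4397)/(-3979/3551 - 1817) = (-4362 + 4397)/(-3979*1/3551 - 1817) = 35/(-3979/3551 - 1817) = 35/(-6456146/3551) = 35*(-3551/6456146) = -124285/6456146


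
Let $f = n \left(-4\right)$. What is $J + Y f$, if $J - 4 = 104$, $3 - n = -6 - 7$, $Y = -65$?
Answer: $4268$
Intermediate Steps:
$n = 16$ ($n = 3 - \left(-6 - 7\right) = 3 - -13 = 3 + 13 = 16$)
$J = 108$ ($J = 4 + 104 = 108$)
$f = -64$ ($f = 16 \left(-4\right) = -64$)
$J + Y f = 108 - -4160 = 108 + 4160 = 4268$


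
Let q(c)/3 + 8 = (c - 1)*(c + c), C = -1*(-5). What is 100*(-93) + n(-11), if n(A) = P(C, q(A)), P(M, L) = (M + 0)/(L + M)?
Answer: -7188895/773 ≈ -9300.0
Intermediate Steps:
C = 5
q(c) = -24 + 6*c*(-1 + c) (q(c) = -24 + 3*((c - 1)*(c + c)) = -24 + 3*((-1 + c)*(2*c)) = -24 + 3*(2*c*(-1 + c)) = -24 + 6*c*(-1 + c))
P(M, L) = M/(L + M)
n(A) = 5/(-19 - 6*A + 6*A²) (n(A) = 5/((-24 - 6*A + 6*A²) + 5) = 5/(-19 - 6*A + 6*A²))
100*(-93) + n(-11) = 100*(-93) + 5/(-19 - 6*(-11) + 6*(-11)²) = -9300 + 5/(-19 + 66 + 6*121) = -9300 + 5/(-19 + 66 + 726) = -9300 + 5/773 = -7188895/773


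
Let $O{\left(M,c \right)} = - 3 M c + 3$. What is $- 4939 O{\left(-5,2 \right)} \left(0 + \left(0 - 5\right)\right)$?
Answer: $814935$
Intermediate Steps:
$O{\left(M,c \right)} = 3 - 3 M c$ ($O{\left(M,c \right)} = - 3 M c + 3 = 3 - 3 M c$)
$- 4939 O{\left(-5,2 \right)} \left(0 + \left(0 - 5\right)\right) = - 4939 \left(3 - \left(-15\right) 2\right) \left(0 + \left(0 - 5\right)\right) = - 4939 \left(3 + 30\right) \left(0 + \left(0 - 5\right)\right) = - 4939 \cdot 33 \left(0 - 5\right) = - 4939 \cdot 33 \left(-5\right) = \left(-4939\right) \left(-165\right) = 814935$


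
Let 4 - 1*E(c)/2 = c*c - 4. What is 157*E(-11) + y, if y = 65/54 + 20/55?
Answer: -21075377/594 ≈ -35480.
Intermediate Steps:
y = 931/594 (y = 65*(1/54) + 20*(1/55) = 65/54 + 4/11 = 931/594 ≈ 1.5673)
E(c) = 16 - 2*c² (E(c) = 8 - 2*(c*c - 4) = 8 - 2*(c² - 4) = 8 - 2*(-4 + c²) = 8 + (8 - 2*c²) = 16 - 2*c²)
157*E(-11) + y = 157*(16 - 2*(-11)²) + 931/594 = 157*(16 - 2*121) + 931/594 = 157*(16 - 242) + 931/594 = 157*(-226) + 931/594 = -35482 + 931/594 = -21075377/594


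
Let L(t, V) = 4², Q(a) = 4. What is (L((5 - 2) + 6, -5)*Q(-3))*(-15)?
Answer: -960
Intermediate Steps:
L(t, V) = 16
(L((5 - 2) + 6, -5)*Q(-3))*(-15) = (16*4)*(-15) = 64*(-15) = -960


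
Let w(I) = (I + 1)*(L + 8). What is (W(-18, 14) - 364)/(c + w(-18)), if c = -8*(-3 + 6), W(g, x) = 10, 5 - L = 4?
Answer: 2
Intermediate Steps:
L = 1 (L = 5 - 1*4 = 5 - 4 = 1)
w(I) = 9 + 9*I (w(I) = (I + 1)*(1 + 8) = (1 + I)*9 = 9 + 9*I)
c = -24 (c = -8*3 = -24)
(W(-18, 14) - 364)/(c + w(-18)) = (10 - 364)/(-24 + (9 + 9*(-18))) = -354/(-24 + (9 - 162)) = -354/(-24 - 153) = -354/(-177) = -354*(-1/177) = 2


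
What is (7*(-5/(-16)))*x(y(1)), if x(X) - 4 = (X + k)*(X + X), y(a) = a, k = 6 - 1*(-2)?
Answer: 385/8 ≈ 48.125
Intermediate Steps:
k = 8 (k = 6 + 2 = 8)
x(X) = 4 + 2*X*(8 + X) (x(X) = 4 + (X + 8)*(X + X) = 4 + (8 + X)*(2*X) = 4 + 2*X*(8 + X))
(7*(-5/(-16)))*x(y(1)) = (7*(-5/(-16)))*(4 + 2*1² + 16*1) = (7*(-5*(-1/16)))*(4 + 2*1 + 16) = (7*(5/16))*(4 + 2 + 16) = (35/16)*22 = 385/8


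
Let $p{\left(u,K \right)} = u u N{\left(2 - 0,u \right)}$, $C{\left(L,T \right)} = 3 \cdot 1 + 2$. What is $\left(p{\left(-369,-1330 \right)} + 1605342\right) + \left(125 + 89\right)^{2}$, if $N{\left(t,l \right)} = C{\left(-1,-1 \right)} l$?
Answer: $-249565907$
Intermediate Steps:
$C{\left(L,T \right)} = 5$ ($C{\left(L,T \right)} = 3 + 2 = 5$)
$N{\left(t,l \right)} = 5 l$
$p{\left(u,K \right)} = 5 u^{3}$ ($p{\left(u,K \right)} = u u 5 u = u^{2} \cdot 5 u = 5 u^{3}$)
$\left(p{\left(-369,-1330 \right)} + 1605342\right) + \left(125 + 89\right)^{2} = \left(5 \left(-369\right)^{3} + 1605342\right) + \left(125 + 89\right)^{2} = \left(5 \left(-50243409\right) + 1605342\right) + 214^{2} = \left(-251217045 + 1605342\right) + 45796 = -249611703 + 45796 = -249565907$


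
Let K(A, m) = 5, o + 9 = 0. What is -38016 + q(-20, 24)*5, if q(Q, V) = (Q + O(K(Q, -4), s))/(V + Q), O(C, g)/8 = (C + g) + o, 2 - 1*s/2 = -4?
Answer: -37961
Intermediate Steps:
s = 12 (s = 4 - 2*(-4) = 4 + 8 = 12)
o = -9 (o = -9 + 0 = -9)
O(C, g) = -72 + 8*C + 8*g (O(C, g) = 8*((C + g) - 9) = 8*(-9 + C + g) = -72 + 8*C + 8*g)
q(Q, V) = (64 + Q)/(Q + V) (q(Q, V) = (Q + (-72 + 8*5 + 8*12))/(V + Q) = (Q + (-72 + 40 + 96))/(Q + V) = (Q + 64)/(Q + V) = (64 + Q)/(Q + V))
-38016 + q(-20, 24)*5 = -38016 + ((64 - 20)/(-20 + 24))*5 = -38016 + (44/4)*5 = -38016 + ((1/4)*44)*5 = -38016 + 11*5 = -38016 + 55 = -37961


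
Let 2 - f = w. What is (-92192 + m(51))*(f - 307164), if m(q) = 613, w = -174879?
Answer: 12114344857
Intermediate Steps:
f = 174881 (f = 2 - 1*(-174879) = 2 + 174879 = 174881)
(-92192 + m(51))*(f - 307164) = (-92192 + 613)*(174881 - 307164) = -91579*(-132283) = 12114344857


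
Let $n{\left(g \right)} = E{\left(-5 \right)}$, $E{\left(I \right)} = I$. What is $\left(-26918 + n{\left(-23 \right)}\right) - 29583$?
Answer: $-56506$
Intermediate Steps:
$n{\left(g \right)} = -5$
$\left(-26918 + n{\left(-23 \right)}\right) - 29583 = \left(-26918 - 5\right) - 29583 = -26923 - 29583 = -56506$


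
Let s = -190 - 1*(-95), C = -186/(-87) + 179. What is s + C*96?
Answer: 501533/29 ≈ 17294.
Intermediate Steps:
C = 5253/29 (C = -186*(-1/87) + 179 = 62/29 + 179 = 5253/29 ≈ 181.14)
s = -95 (s = -190 + 95 = -95)
s + C*96 = -95 + (5253/29)*96 = -95 + 504288/29 = 501533/29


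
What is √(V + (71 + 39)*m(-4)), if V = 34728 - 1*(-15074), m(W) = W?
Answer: √49362 ≈ 222.18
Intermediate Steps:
V = 49802 (V = 34728 + 15074 = 49802)
√(V + (71 + 39)*m(-4)) = √(49802 + (71 + 39)*(-4)) = √(49802 + 110*(-4)) = √(49802 - 440) = √49362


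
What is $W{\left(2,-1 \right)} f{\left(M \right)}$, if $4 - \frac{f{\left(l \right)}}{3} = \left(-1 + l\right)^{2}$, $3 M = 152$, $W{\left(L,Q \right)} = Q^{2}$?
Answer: $- \frac{22165}{3} \approx -7388.3$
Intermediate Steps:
$M = \frac{152}{3}$ ($M = \frac{1}{3} \cdot 152 = \frac{152}{3} \approx 50.667$)
$f{\left(l \right)} = 12 - 3 \left(-1 + l\right)^{2}$
$W{\left(2,-1 \right)} f{\left(M \right)} = \left(-1\right)^{2} \left(12 - 3 \left(-1 + \frac{152}{3}\right)^{2}\right) = 1 \left(12 - 3 \left(\frac{149}{3}\right)^{2}\right) = 1 \left(12 - \frac{22201}{3}\right) = 1 \left(- \frac{22165}{3}\right) = - \frac{22165}{3}$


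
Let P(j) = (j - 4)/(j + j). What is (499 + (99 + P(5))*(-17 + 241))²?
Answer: 12879299169/25 ≈ 5.1517e+8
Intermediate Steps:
P(j) = (-4 + j)/(2*j) (P(j) = (-4 + j)/((2*j)) = (-4 + j)*(1/(2*j)) = (-4 + j)/(2*j))
(499 + (99 + P(5))*(-17 + 241))² = (499 + (99 + (½)*(-4 + 5)/5)*(-17 + 241))² = (499 + (99 + (½)*(⅕)*1)*224)² = (499 + (99 + ⅒)*224)² = (499 + (991/10)*224)² = (499 + 110992/5)² = (113487/5)² = 12879299169/25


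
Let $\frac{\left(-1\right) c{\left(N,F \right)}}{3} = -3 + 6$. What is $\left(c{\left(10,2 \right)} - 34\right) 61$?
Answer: $-2623$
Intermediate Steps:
$c{\left(N,F \right)} = -9$ ($c{\left(N,F \right)} = - 3 \left(-3 + 6\right) = \left(-3\right) 3 = -9$)
$\left(c{\left(10,2 \right)} - 34\right) 61 = \left(-9 - 34\right) 61 = \left(-43\right) 61 = -2623$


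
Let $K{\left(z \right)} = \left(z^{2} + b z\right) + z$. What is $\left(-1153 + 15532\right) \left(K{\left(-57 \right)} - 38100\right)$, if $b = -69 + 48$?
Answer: $-484730469$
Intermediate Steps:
$b = -21$
$K{\left(z \right)} = z^{2} - 20 z$ ($K{\left(z \right)} = \left(z^{2} - 21 z\right) + z = z^{2} - 20 z$)
$\left(-1153 + 15532\right) \left(K{\left(-57 \right)} - 38100\right) = \left(-1153 + 15532\right) \left(- 57 \left(-20 - 57\right) - 38100\right) = 14379 \left(\left(-57\right) \left(-77\right) - 38100\right) = 14379 \left(4389 - 38100\right) = 14379 \left(-33711\right) = -484730469$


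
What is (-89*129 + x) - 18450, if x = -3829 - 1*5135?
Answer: -38895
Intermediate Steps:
x = -8964 (x = -3829 - 5135 = -8964)
(-89*129 + x) - 18450 = (-89*129 - 8964) - 18450 = (-11481 - 8964) - 18450 = -20445 - 18450 = -38895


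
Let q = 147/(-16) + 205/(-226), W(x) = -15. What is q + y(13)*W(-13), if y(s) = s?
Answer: -370811/1808 ≈ -205.09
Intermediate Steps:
q = -18251/1808 (q = 147*(-1/16) + 205*(-1/226) = -147/16 - 205/226 = -18251/1808 ≈ -10.095)
q + y(13)*W(-13) = -18251/1808 + 13*(-15) = -18251/1808 - 195 = -370811/1808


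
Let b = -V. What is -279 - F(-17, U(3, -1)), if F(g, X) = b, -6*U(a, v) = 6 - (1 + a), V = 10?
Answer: -269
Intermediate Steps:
b = -10 (b = -1*10 = -10)
U(a, v) = -5/6 + a/6 (U(a, v) = -(6 - (1 + a))/6 = -(6 + (-1 - a))/6 = -(5 - a)/6 = -5/6 + a/6)
F(g, X) = -10
-279 - F(-17, U(3, -1)) = -279 - 1*(-10) = -279 + 10 = -269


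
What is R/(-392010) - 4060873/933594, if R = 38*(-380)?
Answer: -17538019193/4066424266 ≈ -4.3129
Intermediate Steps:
R = -14440
R/(-392010) - 4060873/933594 = -14440/(-392010) - 4060873/933594 = -14440*(-1/392010) - 4060873*1/933594 = 1444/39201 - 4060873/933594 = -17538019193/4066424266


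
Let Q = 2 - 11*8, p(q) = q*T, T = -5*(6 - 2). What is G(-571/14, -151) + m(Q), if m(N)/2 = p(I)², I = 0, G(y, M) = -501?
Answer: -501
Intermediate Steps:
T = -20 (T = -5*4 = -20)
p(q) = -20*q (p(q) = q*(-20) = -20*q)
Q = -86 (Q = 2 - 88 = -86)
m(N) = 0 (m(N) = 2*(-20*0)² = 2*0² = 2*0 = 0)
G(-571/14, -151) + m(Q) = -501 + 0 = -501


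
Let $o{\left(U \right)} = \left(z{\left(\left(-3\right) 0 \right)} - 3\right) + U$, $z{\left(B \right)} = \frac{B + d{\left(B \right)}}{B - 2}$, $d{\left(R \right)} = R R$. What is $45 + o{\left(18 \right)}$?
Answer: $60$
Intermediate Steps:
$d{\left(R \right)} = R^{2}$
$z{\left(B \right)} = \frac{B + B^{2}}{-2 + B}$ ($z{\left(B \right)} = \frac{B + B^{2}}{B - 2} = \frac{B + B^{2}}{-2 + B}$)
$o{\left(U \right)} = -3 + U$ ($o{\left(U \right)} = \left(\frac{\left(-3\right) 0 \left(1 - 0\right)}{-2 - 0} - 3\right) + U = \left(\frac{0 \left(1 + 0\right)}{-2 + 0} - 3\right) + U = \left(0 \frac{1}{-2} \cdot 1 - 3\right) + U = \left(0 \left(- \frac{1}{2}\right) 1 - 3\right) + U = \left(0 - 3\right) + U = -3 + U$)
$45 + o{\left(18 \right)} = 45 + \left(-3 + 18\right) = 45 + 15 = 60$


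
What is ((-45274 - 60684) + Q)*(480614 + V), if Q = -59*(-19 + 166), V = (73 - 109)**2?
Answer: -55241825210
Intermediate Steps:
V = 1296 (V = (-36)**2 = 1296)
Q = -8673 (Q = -59*147 = -8673)
((-45274 - 60684) + Q)*(480614 + V) = ((-45274 - 60684) - 8673)*(480614 + 1296) = (-105958 - 8673)*481910 = -114631*481910 = -55241825210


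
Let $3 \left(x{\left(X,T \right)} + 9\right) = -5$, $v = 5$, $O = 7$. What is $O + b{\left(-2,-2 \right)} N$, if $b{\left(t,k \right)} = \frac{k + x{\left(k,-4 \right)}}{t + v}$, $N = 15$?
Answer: $- \frac{169}{3} \approx -56.333$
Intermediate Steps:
$x{\left(X,T \right)} = - \frac{32}{3}$ ($x{\left(X,T \right)} = -9 + \frac{1}{3} \left(-5\right) = -9 - \frac{5}{3} = - \frac{32}{3}$)
$b{\left(t,k \right)} = \frac{- \frac{32}{3} + k}{5 + t}$ ($b{\left(t,k \right)} = \frac{k - \frac{32}{3}}{t + 5} = \frac{- \frac{32}{3} + k}{5 + t}$)
$O + b{\left(-2,-2 \right)} N = 7 + \frac{- \frac{32}{3} - 2}{5 - 2} \cdot 15 = 7 + \frac{1}{3} \left(- \frac{38}{3}\right) 15 = 7 - \frac{190}{3} = - \frac{169}{3}$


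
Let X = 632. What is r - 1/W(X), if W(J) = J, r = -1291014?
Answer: -815920849/632 ≈ -1.2910e+6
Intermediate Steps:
r - 1/W(X) = -1291014 - 1/632 = -815920849/632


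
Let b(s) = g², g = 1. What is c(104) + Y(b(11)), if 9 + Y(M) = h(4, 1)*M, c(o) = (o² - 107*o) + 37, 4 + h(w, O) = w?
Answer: -284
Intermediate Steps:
h(w, O) = -4 + w
c(o) = 37 + o² - 107*o
b(s) = 1 (b(s) = 1² = 1)
Y(M) = -9 (Y(M) = -9 + (-4 + 4)*M = -9 + 0*M = -9 + 0 = -9)
c(104) + Y(b(11)) = (37 + 104² - 107*104) - 9 = (37 + 10816 - 11128) - 9 = -275 - 9 = -284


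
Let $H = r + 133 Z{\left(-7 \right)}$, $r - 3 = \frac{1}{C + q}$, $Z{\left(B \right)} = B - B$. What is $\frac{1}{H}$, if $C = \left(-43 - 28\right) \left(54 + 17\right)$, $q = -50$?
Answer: $\frac{5091}{15272} \approx 0.33335$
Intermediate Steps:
$C = -5041$ ($C = \left(-71\right) 71 = -5041$)
$Z{\left(B \right)} = 0$
$r = \frac{15272}{5091}$ ($r = 3 + \frac{1}{-5041 - 50} = 3 + \frac{1}{-5091} = 3 - \frac{1}{5091} = \frac{15272}{5091} \approx 2.9998$)
$H = \frac{15272}{5091}$ ($H = \frac{15272}{5091} + 133 \cdot 0 = \frac{15272}{5091} + 0 = \frac{15272}{5091} \approx 2.9998$)
$\frac{1}{H} = \frac{1}{\frac{15272}{5091}} = \frac{5091}{15272}$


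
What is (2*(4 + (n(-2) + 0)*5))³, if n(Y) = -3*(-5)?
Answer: 3944312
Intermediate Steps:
n(Y) = 15
(2*(4 + (n(-2) + 0)*5))³ = (2*(4 + (15 + 0)*5))³ = (2*(4 + 15*5))³ = (2*(4 + 75))³ = (2*79)³ = 158³ = 3944312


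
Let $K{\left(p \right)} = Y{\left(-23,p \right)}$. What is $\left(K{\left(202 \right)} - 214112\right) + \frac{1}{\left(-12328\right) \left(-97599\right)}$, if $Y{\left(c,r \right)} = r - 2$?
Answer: $- \frac{257379019366463}{1203200472} \approx -2.1391 \cdot 10^{5}$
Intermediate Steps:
$Y{\left(c,r \right)} = -2 + r$
$K{\left(p \right)} = -2 + p$
$\left(K{\left(202 \right)} - 214112\right) + \frac{1}{\left(-12328\right) \left(-97599\right)} = \left(\left(-2 + 202\right) - 214112\right) + \frac{1}{\left(-12328\right) \left(-97599\right)} = \left(200 - 214112\right) - - \frac{1}{1203200472} = -213912 + \frac{1}{1203200472} = - \frac{257379019366463}{1203200472}$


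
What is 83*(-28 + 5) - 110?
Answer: -2019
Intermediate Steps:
83*(-28 + 5) - 110 = 83*(-23) - 110 = -1909 - 110 = -2019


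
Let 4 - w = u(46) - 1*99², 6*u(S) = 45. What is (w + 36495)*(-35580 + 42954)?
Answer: 341360895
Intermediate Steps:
u(S) = 15/2 (u(S) = (⅙)*45 = 15/2)
w = 19595/2 (w = 4 - (15/2 - 1*99²) = 4 - (15/2 - 1*9801) = 4 - (15/2 - 9801) = 4 - 1*(-19587/2) = 4 + 19587/2 = 19595/2 ≈ 9797.5)
(w + 36495)*(-35580 + 42954) = (19595/2 + 36495)*(-35580 + 42954) = (92585/2)*7374 = 341360895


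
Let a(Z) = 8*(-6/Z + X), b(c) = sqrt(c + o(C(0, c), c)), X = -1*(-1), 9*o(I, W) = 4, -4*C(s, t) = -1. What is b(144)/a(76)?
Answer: 19*sqrt(13)/42 ≈ 1.6311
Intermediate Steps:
C(s, t) = 1/4 (C(s, t) = -1/4*(-1) = 1/4)
o(I, W) = 4/9 (o(I, W) = (1/9)*4 = 4/9)
X = 1
b(c) = sqrt(4/9 + c) (b(c) = sqrt(c + 4/9) = sqrt(4/9 + c))
a(Z) = 8 - 48/Z (a(Z) = 8*(-6/Z + 1) = 8*(1 - 6/Z) = 8 - 48/Z)
b(144)/a(76) = (sqrt(4 + 9*144)/3)/(8 - 48/76) = (sqrt(4 + 1296)/3)/(8 - 48*1/76) = (sqrt(1300)/3)/(8 - 12/19) = ((10*sqrt(13))/3)/(140/19) = (10*sqrt(13)/3)*(19/140) = 19*sqrt(13)/42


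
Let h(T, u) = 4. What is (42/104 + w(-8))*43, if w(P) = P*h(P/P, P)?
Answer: -70649/52 ≈ -1358.6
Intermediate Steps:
w(P) = 4*P (w(P) = P*4 = 4*P)
(42/104 + w(-8))*43 = (42/104 + 4*(-8))*43 = (42*(1/104) - 32)*43 = (21/52 - 32)*43 = -1643/52*43 = -70649/52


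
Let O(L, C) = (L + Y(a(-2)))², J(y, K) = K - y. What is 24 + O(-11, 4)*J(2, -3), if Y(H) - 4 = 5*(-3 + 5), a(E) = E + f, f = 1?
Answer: -21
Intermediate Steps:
a(E) = 1 + E (a(E) = E + 1 = 1 + E)
Y(H) = 14 (Y(H) = 4 + 5*(-3 + 5) = 4 + 5*2 = 4 + 10 = 14)
O(L, C) = (14 + L)² (O(L, C) = (L + 14)² = (14 + L)²)
24 + O(-11, 4)*J(2, -3) = 24 + (14 - 11)²*(-3 - 1*2) = 24 + 3²*(-3 - 2) = 24 + 9*(-5) = 24 - 45 = -21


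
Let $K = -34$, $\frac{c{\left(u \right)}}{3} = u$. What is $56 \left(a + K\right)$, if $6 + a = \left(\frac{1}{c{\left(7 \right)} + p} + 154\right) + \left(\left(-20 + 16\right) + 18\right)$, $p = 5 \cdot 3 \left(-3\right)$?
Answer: $\frac{21497}{3} \approx 7165.7$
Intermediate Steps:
$c{\left(u \right)} = 3 u$
$p = -45$ ($p = 15 \left(-3\right) = -45$)
$a = \frac{3887}{24}$ ($a = -6 + \left(\left(\frac{1}{3 \cdot 7 - 45} + 154\right) + \left(\left(-20 + 16\right) + 18\right)\right) = -6 + \left(\left(\frac{1}{21 - 45} + 154\right) + \left(-4 + 18\right)\right) = -6 + \left(\left(\frac{1}{-24} + 154\right) + 14\right) = -6 + \left(\left(- \frac{1}{24} + 154\right) + 14\right) = -6 + \left(\frac{3695}{24} + 14\right) = -6 + \frac{4031}{24} = \frac{3887}{24} \approx 161.96$)
$56 \left(a + K\right) = 56 \left(\frac{3887}{24} - 34\right) = 56 \cdot \frac{3071}{24} = \frac{21497}{3}$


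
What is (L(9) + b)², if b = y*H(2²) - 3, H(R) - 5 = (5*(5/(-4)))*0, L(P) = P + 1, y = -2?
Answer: 9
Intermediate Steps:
L(P) = 1 + P
H(R) = 5 (H(R) = 5 + (5*(5/(-4)))*0 = 5 + (5*(5*(-¼)))*0 = 5 + (5*(-5/4))*0 = 5 - 25/4*0 = 5 + 0 = 5)
b = -13 (b = -2*5 - 3 = -10 - 3 = -13)
(L(9) + b)² = ((1 + 9) - 13)² = (10 - 13)² = (-3)² = 9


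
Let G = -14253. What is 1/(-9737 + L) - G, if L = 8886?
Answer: 12129302/851 ≈ 14253.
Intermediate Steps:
1/(-9737 + L) - G = 1/(-9737 + 8886) - 1*(-14253) = 1/(-851) + 14253 = -1/851 + 14253 = 12129302/851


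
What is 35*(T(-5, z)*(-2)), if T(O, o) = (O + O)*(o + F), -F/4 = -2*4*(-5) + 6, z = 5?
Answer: -125300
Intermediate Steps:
F = -184 (F = -4*(-2*4*(-5) + 6) = -4*(-8*(-5) + 6) = -4*(40 + 6) = -4*46 = -184)
T(O, o) = 2*O*(-184 + o) (T(O, o) = (O + O)*(o - 184) = (2*O)*(-184 + o) = 2*O*(-184 + o))
35*(T(-5, z)*(-2)) = 35*((2*(-5)*(-184 + 5))*(-2)) = 35*((2*(-5)*(-179))*(-2)) = 35*(1790*(-2)) = 35*(-3580) = -125300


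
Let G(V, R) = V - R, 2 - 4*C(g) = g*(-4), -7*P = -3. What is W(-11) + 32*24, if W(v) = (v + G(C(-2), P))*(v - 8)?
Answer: 14191/14 ≈ 1013.6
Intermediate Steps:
P = 3/7 (P = -⅐*(-3) = 3/7 ≈ 0.42857)
C(g) = ½ + g (C(g) = ½ - g*(-4)/4 = ½ - (-1)*g = ½ + g)
W(v) = (-8 + v)*(-27/14 + v) (W(v) = (v + ((½ - 2) - 1*3/7))*(v - 8) = (v + (-3/2 - 3/7))*(-8 + v) = (v - 27/14)*(-8 + v) = (-27/14 + v)*(-8 + v) = (-8 + v)*(-27/14 + v))
W(-11) + 32*24 = (108/7 + (-11)² - 139/14*(-11)) + 32*24 = (108/7 + 121 + 1529/14) + 768 = 3439/14 + 768 = 14191/14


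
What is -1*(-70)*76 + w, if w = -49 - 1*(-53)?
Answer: 5324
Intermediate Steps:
w = 4 (w = -49 + 53 = 4)
-1*(-70)*76 + w = -1*(-70)*76 + 4 = 70*76 + 4 = 5320 + 4 = 5324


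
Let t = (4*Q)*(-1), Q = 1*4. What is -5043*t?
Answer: 80688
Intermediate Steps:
Q = 4
t = -16 (t = (4*4)*(-1) = 16*(-1) = -16)
-5043*t = -5043*(-16) = 80688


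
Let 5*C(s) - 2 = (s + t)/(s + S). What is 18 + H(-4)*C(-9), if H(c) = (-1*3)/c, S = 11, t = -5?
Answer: 69/4 ≈ 17.250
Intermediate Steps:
C(s) = 2/5 + (-5 + s)/(5*(11 + s)) (C(s) = 2/5 + ((s - 5)/(s + 11))/5 = 2/5 + ((-5 + s)/(11 + s))/5 = 2/5 + (-5 + s)/(5*(11 + s)))
H(c) = -3/c
18 + H(-4)*C(-9) = 18 + (-3/(-4))*((17 + 3*(-9))/(5*(11 - 9))) = 18 + (-3*(-1/4))*((1/5)*(17 - 27)/2) = 18 + 3*((1/5)*(1/2)*(-10))/4 = 18 + (3/4)*(-1) = 18 - 3/4 = 69/4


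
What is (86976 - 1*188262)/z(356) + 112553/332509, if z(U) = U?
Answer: -16819218853/59186602 ≈ -284.17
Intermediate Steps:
(86976 - 1*188262)/z(356) + 112553/332509 = (86976 - 1*188262)/356 + 112553/332509 = (86976 - 188262)*(1/356) + 112553*(1/332509) = -101286*1/356 + 112553/332509 = -50643/178 + 112553/332509 = -16819218853/59186602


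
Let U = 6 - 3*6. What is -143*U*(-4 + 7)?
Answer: 5148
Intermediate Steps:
U = -12 (U = 6 - 18 = -12)
-143*U*(-4 + 7) = -(-1716)*(-4 + 7) = -(-1716)*3 = -143*(-36) = 5148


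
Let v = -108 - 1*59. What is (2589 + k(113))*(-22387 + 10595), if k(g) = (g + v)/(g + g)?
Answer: -3449513760/113 ≈ -3.0527e+7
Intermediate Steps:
v = -167 (v = -108 - 59 = -167)
k(g) = (-167 + g)/(2*g) (k(g) = (g - 167)/(g + g) = (-167 + g)/((2*g)) = (-167 + g)*(1/(2*g)) = (-167 + g)/(2*g))
(2589 + k(113))*(-22387 + 10595) = (2589 + (½)*(-167 + 113)/113)*(-22387 + 10595) = (2589 + (½)*(1/113)*(-54))*(-11792) = (2589 - 27/113)*(-11792) = (292530/113)*(-11792) = -3449513760/113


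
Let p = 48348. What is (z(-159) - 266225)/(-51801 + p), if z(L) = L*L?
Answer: 240944/3453 ≈ 69.778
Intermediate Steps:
z(L) = L²
(z(-159) - 266225)/(-51801 + p) = ((-159)² - 266225)/(-51801 + 48348) = (25281 - 266225)/(-3453) = -240944*(-1/3453) = 240944/3453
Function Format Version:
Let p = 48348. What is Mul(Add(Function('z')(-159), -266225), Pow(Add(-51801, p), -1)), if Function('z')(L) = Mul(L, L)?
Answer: Rational(240944, 3453) ≈ 69.778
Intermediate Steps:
Function('z')(L) = Pow(L, 2)
Mul(Add(Function('z')(-159), -266225), Pow(Add(-51801, p), -1)) = Mul(Add(Pow(-159, 2), -266225), Pow(Add(-51801, 48348), -1)) = Mul(Add(25281, -266225), Pow(-3453, -1)) = Mul(-240944, Rational(-1, 3453)) = Rational(240944, 3453)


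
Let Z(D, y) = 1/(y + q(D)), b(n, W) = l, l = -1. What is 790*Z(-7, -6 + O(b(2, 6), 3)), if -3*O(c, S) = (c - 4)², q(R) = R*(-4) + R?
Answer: 237/2 ≈ 118.50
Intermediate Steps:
b(n, W) = -1
q(R) = -3*R (q(R) = -4*R + R = -3*R)
O(c, S) = -(-4 + c)²/3 (O(c, S) = -(c - 4)²/3 = -(-4 + c)²/3)
Z(D, y) = 1/(y - 3*D)
790*Z(-7, -6 + O(b(2, 6), 3)) = 790/((-6 - (-4 - 1)²/3) - 3*(-7)) = 790/((-6 - ⅓*(-5)²) + 21) = 790/((-6 - ⅓*25) + 21) = 790/((-6 - 25/3) + 21) = 790/(-43/3 + 21) = 790/(20/3) = 790*(3/20) = 237/2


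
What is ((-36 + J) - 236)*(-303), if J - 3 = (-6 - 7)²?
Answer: 30300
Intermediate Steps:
J = 172 (J = 3 + (-6 - 7)² = 3 + (-13)² = 3 + 169 = 172)
((-36 + J) - 236)*(-303) = ((-36 + 172) - 236)*(-303) = (136 - 236)*(-303) = -100*(-303) = 30300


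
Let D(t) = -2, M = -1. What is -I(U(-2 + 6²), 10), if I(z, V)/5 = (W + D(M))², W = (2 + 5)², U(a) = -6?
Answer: -11045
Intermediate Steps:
W = 49 (W = 7² = 49)
I(z, V) = 11045 (I(z, V) = 5*(49 - 2)² = 5*47² = 5*2209 = 11045)
-I(U(-2 + 6²), 10) = -1*11045 = -11045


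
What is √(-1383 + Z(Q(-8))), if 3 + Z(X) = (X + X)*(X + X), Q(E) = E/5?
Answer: I*√34394/5 ≈ 37.091*I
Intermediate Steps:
Q(E) = E/5 (Q(E) = E*(⅕) = E/5)
Z(X) = -3 + 4*X² (Z(X) = -3 + (X + X)*(X + X) = -3 + (2*X)*(2*X) = -3 + 4*X²)
√(-1383 + Z(Q(-8))) = √(-1383 + (-3 + 4*((⅕)*(-8))²)) = √(-1383 + (-3 + 4*(-8/5)²)) = √(-1383 + (-3 + 4*(64/25))) = √(-1383 + (-3 + 256/25)) = √(-1383 + 181/25) = √(-34394/25) = I*√34394/5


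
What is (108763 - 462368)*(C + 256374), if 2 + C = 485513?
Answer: -262334245425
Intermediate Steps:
C = 485511 (C = -2 + 485513 = 485511)
(108763 - 462368)*(C + 256374) = (108763 - 462368)*(485511 + 256374) = -353605*741885 = -262334245425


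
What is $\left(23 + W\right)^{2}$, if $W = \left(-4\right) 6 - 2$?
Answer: $9$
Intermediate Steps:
$W = -26$ ($W = -24 - 2 = -26$)
$\left(23 + W\right)^{2} = \left(23 - 26\right)^{2} = \left(-3\right)^{2} = 9$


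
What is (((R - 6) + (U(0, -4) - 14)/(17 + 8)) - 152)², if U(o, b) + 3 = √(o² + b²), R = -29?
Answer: 21977344/625 ≈ 35164.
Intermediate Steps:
U(o, b) = -3 + √(b² + o²) (U(o, b) = -3 + √(o² + b²) = -3 + √(b² + o²))
(((R - 6) + (U(0, -4) - 14)/(17 + 8)) - 152)² = (((-29 - 6) + ((-3 + √((-4)² + 0²)) - 14)/(17 + 8)) - 152)² = ((-35 + ((-3 + √(16 + 0)) - 14)/25) - 152)² = ((-35 + ((-3 + √16) - 14)*(1/25)) - 152)² = ((-35 + ((-3 + 4) - 14)*(1/25)) - 152)² = ((-35 + (1 - 14)*(1/25)) - 152)² = ((-35 - 13*1/25) - 152)² = ((-35 - 13/25) - 152)² = (-888/25 - 152)² = (-4688/25)² = 21977344/625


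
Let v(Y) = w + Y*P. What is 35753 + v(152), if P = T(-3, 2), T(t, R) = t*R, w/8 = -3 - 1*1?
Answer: 34809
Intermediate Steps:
w = -32 (w = 8*(-3 - 1*1) = 8*(-3 - 1) = 8*(-4) = -32)
T(t, R) = R*t
P = -6 (P = 2*(-3) = -6)
v(Y) = -32 - 6*Y (v(Y) = -32 + Y*(-6) = -32 - 6*Y)
35753 + v(152) = 35753 + (-32 - 6*152) = 35753 + (-32 - 912) = 35753 - 944 = 34809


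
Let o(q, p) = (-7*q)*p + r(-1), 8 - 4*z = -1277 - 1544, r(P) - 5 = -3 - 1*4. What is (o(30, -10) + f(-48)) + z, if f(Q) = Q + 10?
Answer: 11069/4 ≈ 2767.3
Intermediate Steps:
f(Q) = 10 + Q
r(P) = -2 (r(P) = 5 + (-3 - 1*4) = 5 + (-3 - 4) = 5 - 7 = -2)
z = 2829/4 (z = 2 - (-1277 - 1544)/4 = 2 - ¼*(-2821) = 2 + 2821/4 = 2829/4 ≈ 707.25)
o(q, p) = -2 - 7*p*q (o(q, p) = (-7*q)*p - 2 = -7*p*q - 2 = -2 - 7*p*q)
(o(30, -10) + f(-48)) + z = ((-2 - 7*(-10)*30) + (10 - 48)) + 2829/4 = ((-2 + 2100) - 38) + 2829/4 = (2098 - 38) + 2829/4 = 2060 + 2829/4 = 11069/4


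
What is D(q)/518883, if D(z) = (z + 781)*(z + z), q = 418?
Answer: 1002364/518883 ≈ 1.9318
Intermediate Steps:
D(z) = 2*z*(781 + z) (D(z) = (781 + z)*(2*z) = 2*z*(781 + z))
D(q)/518883 = (2*418*(781 + 418))/518883 = (2*418*1199)*(1/518883) = 1002364*(1/518883) = 1002364/518883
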